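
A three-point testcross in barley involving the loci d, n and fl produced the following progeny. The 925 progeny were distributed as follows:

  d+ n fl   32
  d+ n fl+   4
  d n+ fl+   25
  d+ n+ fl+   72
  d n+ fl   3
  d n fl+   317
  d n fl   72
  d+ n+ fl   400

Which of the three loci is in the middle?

The two most frequent reciprocal classes, d+ n+ fl and d n fl+, are the parental types, so the F1 was d+ n+ fl / d n fl+.
The two rarest classes, d n+ fl and d+ n fl+, are the double crossovers. Comparing them with the parentals, only the d allele has switched, so d is the middle locus and the order is fl – d – n.

d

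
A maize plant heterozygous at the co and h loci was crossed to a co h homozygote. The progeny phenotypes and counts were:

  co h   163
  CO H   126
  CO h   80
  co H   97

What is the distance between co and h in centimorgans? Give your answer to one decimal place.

The two most frequent classes, CO H (126) and co h (163), are the parental types, so the F1 was CO H / co h.
The recombinant classes are CO h and co H: 80 + 97 = 177.
Recombination frequency = 177/466 = 0.3798 ≈ 38.0%, i.e. 38.0 centimorgans.

38.0 centimorgans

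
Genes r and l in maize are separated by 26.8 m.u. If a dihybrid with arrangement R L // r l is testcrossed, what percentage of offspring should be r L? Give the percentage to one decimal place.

A map distance of 26.8 m.u. corresponds to a recombination frequency of 0.268.
The F1 is R L / r l, so r L is a recombinant gamete class with expected frequency r/2 = 0.268/2 = 0.1340.
That is 0.1340 = 13.4% of the progeny.

13.4%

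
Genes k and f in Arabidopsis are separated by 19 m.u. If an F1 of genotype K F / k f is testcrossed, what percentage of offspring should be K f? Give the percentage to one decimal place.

A map distance of 19 m.u. corresponds to a recombination frequency of 0.190.
The F1 is K F / k f, so K f is a recombinant gamete class with expected frequency r/2 = 0.190/2 = 0.0950.
That is 0.0950 = 9.5% of the progeny.

9.5%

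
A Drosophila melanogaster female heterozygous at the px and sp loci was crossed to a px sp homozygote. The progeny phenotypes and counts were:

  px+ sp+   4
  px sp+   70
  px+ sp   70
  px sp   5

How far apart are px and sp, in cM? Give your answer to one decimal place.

The two most frequent classes, px+ sp (70) and px sp+ (70), are the parental types, so the F1 was px+ sp / px sp+.
The recombinant classes are px+ sp+ and px sp: 4 + 5 = 9.
Recombination frequency = 9/149 = 0.0604 ≈ 6.0%, i.e. 6.0 cM.

6.0 cM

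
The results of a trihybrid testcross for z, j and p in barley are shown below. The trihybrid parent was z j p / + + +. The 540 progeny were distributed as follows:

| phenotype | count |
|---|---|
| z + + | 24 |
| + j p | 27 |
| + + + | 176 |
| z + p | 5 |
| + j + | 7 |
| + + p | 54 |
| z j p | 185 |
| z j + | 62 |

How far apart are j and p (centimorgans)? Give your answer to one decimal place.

23.7 centimorgans

The two rarest classes, z + p and + j +, are the double crossovers. Comparing them with the parentals, only the j allele has switched, so j is the middle locus and the order is p – j – z.
Crossovers in the p–j interval produce the single-crossover classes z j + and + + p (62 + 54 = 116) plus the double crossovers (12).
RF(p–j) = (116 + 12) / 540 = 128/540 = 0.2370 → 23.7 centimorgans.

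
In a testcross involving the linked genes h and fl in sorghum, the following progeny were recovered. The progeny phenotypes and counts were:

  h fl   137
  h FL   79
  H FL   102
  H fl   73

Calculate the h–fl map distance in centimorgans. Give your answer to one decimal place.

38.9 centimorgans

The two most frequent classes, H FL (102) and h fl (137), are the parental types, so the F1 was H FL / h fl.
The recombinant classes are H fl and h FL: 73 + 79 = 152.
Recombination frequency = 152/391 = 0.3887 ≈ 38.9%, i.e. 38.9 centimorgans.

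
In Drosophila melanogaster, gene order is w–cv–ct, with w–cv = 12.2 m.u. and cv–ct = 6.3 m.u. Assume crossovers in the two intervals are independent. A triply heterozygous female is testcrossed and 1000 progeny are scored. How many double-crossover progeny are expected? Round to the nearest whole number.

8

Map distances give recombination frequencies of 0.122 and 0.063 for the two intervals.
With no interference, expected double-crossover frequency = 0.122 × 0.063 = 0.00769.
Expected number = 0.00769 × 1000 = 7.69 ≈ 8.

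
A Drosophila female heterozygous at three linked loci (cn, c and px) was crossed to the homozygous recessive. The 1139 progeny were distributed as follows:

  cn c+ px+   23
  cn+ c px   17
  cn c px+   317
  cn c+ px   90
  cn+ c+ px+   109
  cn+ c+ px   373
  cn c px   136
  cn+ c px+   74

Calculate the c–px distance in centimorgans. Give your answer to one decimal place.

25.0 centimorgans

The two most frequent reciprocal classes, cn c px+ and cn+ c+ px, are the parental types, so the F1 was cn c px+ / cn+ c+ px.
The two rarest classes, cn c+ px+ and cn+ c px, are the double crossovers. Comparing them with the parentals, only the c allele has switched, so c is the middle locus and the order is px – c – cn.
Crossovers in the px–c interval produce the single-crossover classes cn c px and cn+ c+ px+ (136 + 109 = 245) plus the double crossovers (40).
RF(px–c) = (245 + 40) / 1139 = 285/1139 = 0.2502 → 25.0 centimorgans.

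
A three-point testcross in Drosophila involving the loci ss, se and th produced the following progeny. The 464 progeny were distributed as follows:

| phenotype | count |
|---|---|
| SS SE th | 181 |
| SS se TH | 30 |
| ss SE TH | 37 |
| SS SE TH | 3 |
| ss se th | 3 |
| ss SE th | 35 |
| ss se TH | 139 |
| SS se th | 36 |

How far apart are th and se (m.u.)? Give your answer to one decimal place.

17.0 m.u.

The two most frequent reciprocal classes, SS SE th and ss se TH, are the parental types, so the F1 was SS SE th / ss se TH.
The two rarest classes, SS SE TH and ss se th, are the double crossovers. Comparing them with the parentals, only the th allele has switched, so th is the middle locus and the order is ss – th – se.
Crossovers in the th–se interval produce the single-crossover classes SS se th and ss SE TH (36 + 37 = 73) plus the double crossovers (6).
RF(th–se) = (73 + 6) / 464 = 79/464 = 0.1703 → 17.0 m.u.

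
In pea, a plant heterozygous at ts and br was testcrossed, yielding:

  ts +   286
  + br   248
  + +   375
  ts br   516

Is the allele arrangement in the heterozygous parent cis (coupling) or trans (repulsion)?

The two most frequent classes are + + (375) and ts br (516); these are the parental (non-recombinant) types.
So the F1 carried + + on one chromosome and ts br on the other — the recessive alleles are on the same chromosome (cis / coupling).

cis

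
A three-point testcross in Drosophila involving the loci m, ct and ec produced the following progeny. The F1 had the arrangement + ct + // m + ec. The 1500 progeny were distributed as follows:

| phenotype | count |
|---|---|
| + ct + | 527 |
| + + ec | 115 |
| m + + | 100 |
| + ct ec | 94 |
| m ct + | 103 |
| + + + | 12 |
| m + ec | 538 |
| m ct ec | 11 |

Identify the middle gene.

The two rarest classes, + + + and m ct ec, are the double crossovers. Comparing them with the parentals, only the ct allele has switched, so ct is the middle locus and the order is m – ct – ec.

ct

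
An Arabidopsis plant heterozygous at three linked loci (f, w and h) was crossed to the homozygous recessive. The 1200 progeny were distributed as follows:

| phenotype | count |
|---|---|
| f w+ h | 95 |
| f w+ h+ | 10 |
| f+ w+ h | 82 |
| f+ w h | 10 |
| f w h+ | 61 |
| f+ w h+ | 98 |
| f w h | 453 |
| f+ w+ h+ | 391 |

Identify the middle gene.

The two most frequent reciprocal classes, f w h and f+ w+ h+, are the parental types, so the F1 was f w h / f+ w+ h+.
The two rarest classes, f+ w h and f w+ h+, are the double crossovers. Comparing them with the parentals, only the f allele has switched, so f is the middle locus and the order is w – f – h.

f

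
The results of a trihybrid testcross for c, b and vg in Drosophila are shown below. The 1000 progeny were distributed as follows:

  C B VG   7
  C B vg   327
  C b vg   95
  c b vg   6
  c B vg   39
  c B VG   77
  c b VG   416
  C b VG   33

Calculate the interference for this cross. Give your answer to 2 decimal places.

The two most frequent reciprocal classes, C B vg and c b VG, are the parental types, so the F1 was C B vg / c b VG.
The two rarest classes, C B VG and c b vg, are the double crossovers. Comparing them with the parentals, only the vg allele has switched, so vg is the middle locus and the order is c – vg – b.
c–vg: (72 + 13)/1000 = 0.0850; vg–b: (172 + 13)/1000 = 0.1850.
Expected DCO frequency = 0.0850 × 0.1850 ≈ 0.01572; observed = 13/1000 ≈ 0.01300.
Coefficient of coincidence = 0.01300/0.01572 ≈ 0.83; interference = 1 − 0.83 = 0.17.

0.17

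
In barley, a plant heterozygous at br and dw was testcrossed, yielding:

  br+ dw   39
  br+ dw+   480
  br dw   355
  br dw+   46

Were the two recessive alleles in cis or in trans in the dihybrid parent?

The two most frequent classes are br+ dw+ (480) and br dw (355); these are the parental (non-recombinant) types.
So the F1 carried br+ dw+ on one chromosome and br dw on the other — the recessive alleles are on the same chromosome (cis / coupling).

cis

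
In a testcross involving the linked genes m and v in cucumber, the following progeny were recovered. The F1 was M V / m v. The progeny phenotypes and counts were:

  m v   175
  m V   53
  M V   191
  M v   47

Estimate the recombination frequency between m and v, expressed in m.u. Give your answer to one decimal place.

The recombinant classes are M v and m V: 47 + 53 = 100.
Recombination frequency = 100/466 = 0.2146 ≈ 21.5%, i.e. 21.5 m.u.

21.5 m.u.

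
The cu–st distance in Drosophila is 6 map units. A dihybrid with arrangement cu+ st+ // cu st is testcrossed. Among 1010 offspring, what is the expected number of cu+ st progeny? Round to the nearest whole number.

30

A map distance of 6 map units corresponds to a recombination frequency of 0.060.
The F1 is cu+ st+ / cu st, so cu+ st is a recombinant gamete class with expected frequency r/2 = 0.060/2 = 0.0300.
Expected number = 0.0300 × 1010 = 30.30 ≈ 30.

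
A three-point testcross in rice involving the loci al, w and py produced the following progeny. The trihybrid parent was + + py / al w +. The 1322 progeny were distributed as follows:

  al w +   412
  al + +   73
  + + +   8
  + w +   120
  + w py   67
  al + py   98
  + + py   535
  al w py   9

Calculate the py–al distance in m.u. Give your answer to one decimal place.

The two rarest classes, + + + and al w py, are the double crossovers. Comparing them with the parentals, only the py allele has switched, so py is the middle locus and the order is al – py – w.
Crossovers in the al–py interval produce the single-crossover classes al + py and + w + (98 + 120 = 218) plus the double crossovers (17).
RF(al–py) = (218 + 17) / 1322 = 235/1322 = 0.1778 → 17.8 m.u.

17.8 m.u.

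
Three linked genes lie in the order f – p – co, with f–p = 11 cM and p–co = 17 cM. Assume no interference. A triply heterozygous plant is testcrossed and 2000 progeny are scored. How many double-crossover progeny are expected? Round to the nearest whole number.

37

Map distances give recombination frequencies of 0.110 and 0.170 for the two intervals.
With no interference, expected double-crossover frequency = 0.110 × 0.170 = 0.01870.
Expected number = 0.01870 × 2000 = 37.40 ≈ 37.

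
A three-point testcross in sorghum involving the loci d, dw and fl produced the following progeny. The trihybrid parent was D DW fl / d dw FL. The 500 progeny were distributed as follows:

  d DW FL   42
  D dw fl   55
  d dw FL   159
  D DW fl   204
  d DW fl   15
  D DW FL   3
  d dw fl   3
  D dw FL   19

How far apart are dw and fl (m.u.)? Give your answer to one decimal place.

20.6 m.u.

The two rarest classes, D DW FL and d dw fl, are the double crossovers. Comparing them with the parentals, only the fl allele has switched, so fl is the middle locus and the order is dw – fl – d.
Crossovers in the dw–fl interval produce the single-crossover classes D dw fl and d DW FL (55 + 42 = 97) plus the double crossovers (6).
RF(dw–fl) = (97 + 6) / 500 = 103/500 = 0.2060 → 20.6 m.u.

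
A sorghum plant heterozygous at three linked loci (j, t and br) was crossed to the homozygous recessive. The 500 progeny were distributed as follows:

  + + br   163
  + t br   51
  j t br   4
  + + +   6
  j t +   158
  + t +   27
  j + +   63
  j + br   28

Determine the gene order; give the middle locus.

The two most frequent reciprocal classes, j t + and + + br, are the parental types, so the F1 was j t + / + + br.
The two rarest classes, j t br and + + +, are the double crossovers. Comparing them with the parentals, only the br allele has switched, so br is the middle locus and the order is j – br – t.

br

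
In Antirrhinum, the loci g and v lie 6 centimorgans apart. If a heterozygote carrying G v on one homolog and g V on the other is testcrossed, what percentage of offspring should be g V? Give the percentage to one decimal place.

47.0%

A map distance of 6 centimorgans corresponds to a recombination frequency of 0.060.
The F1 is G v / g V, so g V is a parental gamete class with expected frequency (1 − r)/2 = 0.940/2 = 0.4700.
That is 0.4700 = 47.0% of the progeny.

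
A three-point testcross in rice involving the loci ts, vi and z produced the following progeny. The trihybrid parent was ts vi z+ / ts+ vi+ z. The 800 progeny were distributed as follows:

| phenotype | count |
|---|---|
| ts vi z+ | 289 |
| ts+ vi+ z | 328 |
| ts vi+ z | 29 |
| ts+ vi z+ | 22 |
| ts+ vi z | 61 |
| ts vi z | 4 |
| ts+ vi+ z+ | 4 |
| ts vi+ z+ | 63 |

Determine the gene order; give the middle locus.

The two rarest classes, ts vi z and ts+ vi+ z+, are the double crossovers. Comparing them with the parentals, only the z allele has switched, so z is the middle locus and the order is vi – z – ts.

z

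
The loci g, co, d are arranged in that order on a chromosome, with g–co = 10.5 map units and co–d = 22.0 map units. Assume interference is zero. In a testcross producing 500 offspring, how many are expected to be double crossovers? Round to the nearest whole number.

12

Map distances give recombination frequencies of 0.105 and 0.220 for the two intervals.
With no interference, expected double-crossover frequency = 0.105 × 0.220 = 0.02310.
Expected number = 0.02310 × 500 = 11.55 ≈ 12.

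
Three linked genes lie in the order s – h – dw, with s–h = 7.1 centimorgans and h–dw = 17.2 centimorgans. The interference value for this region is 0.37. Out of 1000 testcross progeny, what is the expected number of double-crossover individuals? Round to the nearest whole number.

8

Map distances give recombination frequencies of 0.071 and 0.172 for the two intervals.
With interference 0.37 (so coincidence = 0.63), expected double-crossover frequency = 0.071 × 0.172 × 0.63 = 0.00769.
Expected number = 0.00769 × 1000 = 7.69 ≈ 8.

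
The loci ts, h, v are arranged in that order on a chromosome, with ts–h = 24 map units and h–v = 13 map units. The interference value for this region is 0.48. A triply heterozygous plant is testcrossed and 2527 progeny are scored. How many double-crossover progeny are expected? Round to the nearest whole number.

41

Map distances give recombination frequencies of 0.240 and 0.130 for the two intervals.
With interference 0.48 (so coincidence = 0.52), expected double-crossover frequency = 0.240 × 0.130 × 0.52 = 0.01622.
Expected number = 0.01622 × 2527 = 41.00 ≈ 41.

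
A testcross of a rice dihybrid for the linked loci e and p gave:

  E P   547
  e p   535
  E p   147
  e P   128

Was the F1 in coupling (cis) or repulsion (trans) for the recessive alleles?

The two most frequent classes are E P (547) and e p (535); these are the parental (non-recombinant) types.
So the F1 carried E P on one chromosome and e p on the other — the recessive alleles are on the same chromosome (cis / coupling).

cis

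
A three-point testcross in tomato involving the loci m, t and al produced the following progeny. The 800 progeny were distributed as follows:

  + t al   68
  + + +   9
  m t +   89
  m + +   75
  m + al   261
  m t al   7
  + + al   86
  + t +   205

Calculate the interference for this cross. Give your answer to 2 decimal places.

The two most frequent reciprocal classes, m + al and + t +, are the parental types, so the F1 was m + al / + t +.
The two rarest classes, m t al and + + +, are the double crossovers. Comparing them with the parentals, only the t allele has switched, so t is the middle locus and the order is m – t – al.
m–t: (175 + 16)/800 = 0.2387; t–al: (143 + 16)/800 = 0.1988.
Expected DCO frequency = 0.2387 × 0.1988 ≈ 0.04745; observed = 16/800 ≈ 0.02000.
Coefficient of coincidence = 0.02000/0.04745 ≈ 0.42; interference = 1 − 0.42 = 0.58.

0.58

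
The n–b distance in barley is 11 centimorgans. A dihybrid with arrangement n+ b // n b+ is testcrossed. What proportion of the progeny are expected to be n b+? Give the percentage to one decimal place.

A map distance of 11 centimorgans corresponds to a recombination frequency of 0.110.
The F1 is n+ b / n b+, so n b+ is a parental gamete class with expected frequency (1 − r)/2 = 0.890/2 = 0.4450.
That is 0.4450 = 44.5% of the progeny.

44.5%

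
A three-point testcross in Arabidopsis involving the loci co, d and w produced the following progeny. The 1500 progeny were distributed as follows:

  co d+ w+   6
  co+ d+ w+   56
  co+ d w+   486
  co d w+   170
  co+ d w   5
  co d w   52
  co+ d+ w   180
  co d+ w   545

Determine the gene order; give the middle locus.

The two most frequent reciprocal classes, co+ d w+ and co d+ w, are the parental types, so the F1 was co+ d w+ / co d+ w.
The two rarest classes, co+ d w and co d+ w+, are the double crossovers. Comparing them with the parentals, only the w allele has switched, so w is the middle locus and the order is co – w – d.

w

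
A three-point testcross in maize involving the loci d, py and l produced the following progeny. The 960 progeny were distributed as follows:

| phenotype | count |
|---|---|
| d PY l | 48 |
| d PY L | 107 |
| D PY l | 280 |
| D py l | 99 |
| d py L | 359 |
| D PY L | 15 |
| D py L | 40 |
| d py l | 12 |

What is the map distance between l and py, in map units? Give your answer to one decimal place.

24.3 map units

The two most frequent reciprocal classes, d py L and D PY l, are the parental types, so the F1 was d py L / D PY l.
The two rarest classes, d py l and D PY L, are the double crossovers. Comparing them with the parentals, only the l allele has switched, so l is the middle locus and the order is py – l – d.
Crossovers in the py–l interval produce the single-crossover classes d PY L and D py l (107 + 99 = 206) plus the double crossovers (27).
RF(py–l) = (206 + 27) / 960 = 233/960 = 0.2427 → 24.3 map units.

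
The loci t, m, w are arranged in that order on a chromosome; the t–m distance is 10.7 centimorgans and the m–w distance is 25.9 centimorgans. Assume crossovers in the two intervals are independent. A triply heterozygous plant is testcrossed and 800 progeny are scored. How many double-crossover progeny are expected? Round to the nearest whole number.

Map distances give recombination frequencies of 0.107 and 0.259 for the two intervals.
With no interference, expected double-crossover frequency = 0.107 × 0.259 = 0.02771.
Expected number = 0.02771 × 800 = 22.17 ≈ 22.

22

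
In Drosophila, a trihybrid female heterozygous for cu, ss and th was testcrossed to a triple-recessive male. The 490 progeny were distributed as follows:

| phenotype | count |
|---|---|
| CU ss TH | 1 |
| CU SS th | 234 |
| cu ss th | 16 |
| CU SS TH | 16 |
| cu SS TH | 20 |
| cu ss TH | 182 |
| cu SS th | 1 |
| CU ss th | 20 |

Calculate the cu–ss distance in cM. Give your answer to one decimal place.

8.6 cM

The two most frequent reciprocal classes, CU SS th and cu ss TH, are the parental types, so the F1 was CU SS th / cu ss TH.
The two rarest classes, cu SS th and CU ss TH, are the double crossovers. Comparing them with the parentals, only the cu allele has switched, so cu is the middle locus and the order is ss – cu – th.
Crossovers in the ss–cu interval produce the single-crossover classes CU ss th and cu SS TH (20 + 20 = 40) plus the double crossovers (2).
RF(ss–cu) = (40 + 2) / 490 = 42/490 = 0.0857 → 8.6 cM.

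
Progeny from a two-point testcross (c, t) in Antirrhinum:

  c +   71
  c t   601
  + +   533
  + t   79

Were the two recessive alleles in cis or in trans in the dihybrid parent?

The two most frequent classes are + + (533) and c t (601); these are the parental (non-recombinant) types.
So the F1 carried + + on one chromosome and c t on the other — the recessive alleles are on the same chromosome (cis / coupling).

cis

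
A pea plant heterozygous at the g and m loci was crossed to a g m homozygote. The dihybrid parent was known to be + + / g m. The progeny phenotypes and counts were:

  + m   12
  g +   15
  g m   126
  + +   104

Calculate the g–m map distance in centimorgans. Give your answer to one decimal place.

10.5 centimorgans

The recombinant classes are + m and g +: 12 + 15 = 27.
Recombination frequency = 27/257 = 0.1051 ≈ 10.5%, i.e. 10.5 centimorgans.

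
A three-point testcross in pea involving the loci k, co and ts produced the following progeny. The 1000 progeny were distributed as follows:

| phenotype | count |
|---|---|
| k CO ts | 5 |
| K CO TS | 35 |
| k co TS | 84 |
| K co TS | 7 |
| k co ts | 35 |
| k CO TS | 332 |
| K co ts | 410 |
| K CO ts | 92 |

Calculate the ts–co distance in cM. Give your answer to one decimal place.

18.8 cM

The two most frequent reciprocal classes, k CO TS and K co ts, are the parental types, so the F1 was k CO TS / K co ts.
The two rarest classes, k CO ts and K co TS, are the double crossovers. Comparing them with the parentals, only the ts allele has switched, so ts is the middle locus and the order is co – ts – k.
Crossovers in the co–ts interval produce the single-crossover classes k co TS and K CO ts (84 + 92 = 176) plus the double crossovers (12).
RF(co–ts) = (176 + 12) / 1000 = 188/1000 = 0.1880 → 18.8 cM.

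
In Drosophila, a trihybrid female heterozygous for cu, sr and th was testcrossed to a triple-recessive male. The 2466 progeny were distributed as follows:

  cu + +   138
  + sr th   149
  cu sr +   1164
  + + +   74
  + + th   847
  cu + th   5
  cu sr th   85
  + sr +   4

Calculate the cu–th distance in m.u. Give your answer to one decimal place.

6.8 m.u.

The two most frequent reciprocal classes, cu sr + and + + th, are the parental types, so the F1 was cu sr + / + + th.
The two rarest classes, + sr + and cu + th, are the double crossovers. Comparing them with the parentals, only the cu allele has switched, so cu is the middle locus and the order is sr – cu – th.
Crossovers in the cu–th interval produce the single-crossover classes cu sr th and + + + (85 + 74 = 159) plus the double crossovers (9).
RF(cu–th) = (159 + 9) / 2466 = 168/2466 = 0.0681 → 6.8 m.u.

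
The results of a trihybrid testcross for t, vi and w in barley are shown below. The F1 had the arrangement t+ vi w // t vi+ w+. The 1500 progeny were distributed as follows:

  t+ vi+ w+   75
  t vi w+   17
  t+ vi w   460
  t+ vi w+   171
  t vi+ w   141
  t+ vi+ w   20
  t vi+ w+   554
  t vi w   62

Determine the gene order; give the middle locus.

The two rarest classes, t+ vi+ w and t vi w+, are the double crossovers. Comparing them with the parentals, only the vi allele has switched, so vi is the middle locus and the order is w – vi – t.

vi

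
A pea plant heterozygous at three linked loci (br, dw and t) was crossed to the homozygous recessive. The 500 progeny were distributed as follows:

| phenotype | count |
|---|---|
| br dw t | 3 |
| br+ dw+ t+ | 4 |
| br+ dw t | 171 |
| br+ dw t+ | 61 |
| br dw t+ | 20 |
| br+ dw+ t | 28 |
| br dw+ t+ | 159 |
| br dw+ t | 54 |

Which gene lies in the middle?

The two most frequent reciprocal classes, br+ dw t and br dw+ t+, are the parental types, so the F1 was br+ dw t / br dw+ t+.
The two rarest classes, br dw t and br+ dw+ t+, are the double crossovers. Comparing them with the parentals, only the br allele has switched, so br is the middle locus and the order is t – br – dw.

br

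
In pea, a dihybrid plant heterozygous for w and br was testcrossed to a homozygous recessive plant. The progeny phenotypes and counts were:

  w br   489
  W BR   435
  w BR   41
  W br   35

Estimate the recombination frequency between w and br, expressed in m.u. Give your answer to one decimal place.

7.6 m.u.

The two most frequent classes, W BR (435) and w br (489), are the parental types, so the F1 was W BR / w br.
The recombinant classes are W br and w BR: 35 + 41 = 76.
Recombination frequency = 76/1000 = 0.0760 ≈ 7.6%, i.e. 7.6 m.u.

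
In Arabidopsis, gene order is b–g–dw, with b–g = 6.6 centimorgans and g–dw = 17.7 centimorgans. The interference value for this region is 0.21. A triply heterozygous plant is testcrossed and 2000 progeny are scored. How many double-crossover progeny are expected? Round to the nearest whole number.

18

Map distances give recombination frequencies of 0.066 and 0.177 for the two intervals.
With interference 0.21 (so coincidence = 0.79), expected double-crossover frequency = 0.066 × 0.177 × 0.79 = 0.00923.
Expected number = 0.00923 × 2000 = 18.46 ≈ 18.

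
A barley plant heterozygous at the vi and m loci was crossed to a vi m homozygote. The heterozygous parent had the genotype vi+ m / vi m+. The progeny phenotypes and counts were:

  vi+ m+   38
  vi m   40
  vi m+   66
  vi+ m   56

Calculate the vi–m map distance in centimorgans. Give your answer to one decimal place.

The recombinant classes are vi+ m+ and vi m: 38 + 40 = 78.
Recombination frequency = 78/200 = 0.3900 ≈ 39.0%, i.e. 39.0 centimorgans.

39.0 centimorgans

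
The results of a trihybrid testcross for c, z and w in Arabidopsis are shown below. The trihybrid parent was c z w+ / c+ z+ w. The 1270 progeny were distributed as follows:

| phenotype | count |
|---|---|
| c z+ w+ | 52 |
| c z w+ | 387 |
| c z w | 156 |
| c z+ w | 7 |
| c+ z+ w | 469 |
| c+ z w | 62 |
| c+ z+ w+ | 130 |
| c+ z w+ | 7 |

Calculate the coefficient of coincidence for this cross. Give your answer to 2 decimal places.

0.46

The two rarest classes, c+ z w+ and c z+ w, are the double crossovers. Comparing them with the parentals, only the c allele has switched, so c is the middle locus and the order is w – c – z.
w–c: (286 + 14)/1270 = 0.2362; c–z: (114 + 14)/1270 = 0.1008.
Expected DCO frequency = 0.2362 × 0.1008 ≈ 0.02381; observed = 14/1270 ≈ 0.01102.
Coefficient of coincidence = 0.01102/0.02381 ≈ 0.46.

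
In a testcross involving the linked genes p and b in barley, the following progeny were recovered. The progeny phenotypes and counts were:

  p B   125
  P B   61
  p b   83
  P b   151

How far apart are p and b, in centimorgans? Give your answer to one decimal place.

The two most frequent classes, P b (151) and p B (125), are the parental types, so the F1 was P b / p B.
The recombinant classes are P B and p b: 61 + 83 = 144.
Recombination frequency = 144/420 = 0.3429 ≈ 34.3%, i.e. 34.3 centimorgans.

34.3 centimorgans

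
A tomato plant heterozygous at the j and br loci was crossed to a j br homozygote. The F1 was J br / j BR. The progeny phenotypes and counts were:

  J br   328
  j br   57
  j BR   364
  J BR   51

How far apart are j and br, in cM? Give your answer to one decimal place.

The recombinant classes are J BR and j br: 51 + 57 = 108.
Recombination frequency = 108/800 = 0.1350 ≈ 13.5%, i.e. 13.5 cM.

13.5 cM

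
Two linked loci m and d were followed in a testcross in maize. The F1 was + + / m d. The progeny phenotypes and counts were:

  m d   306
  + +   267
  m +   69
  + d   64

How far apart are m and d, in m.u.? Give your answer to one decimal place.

The recombinant classes are + d and m +: 64 + 69 = 133.
Recombination frequency = 133/706 = 0.1884 ≈ 18.8%, i.e. 18.8 m.u.

18.8 m.u.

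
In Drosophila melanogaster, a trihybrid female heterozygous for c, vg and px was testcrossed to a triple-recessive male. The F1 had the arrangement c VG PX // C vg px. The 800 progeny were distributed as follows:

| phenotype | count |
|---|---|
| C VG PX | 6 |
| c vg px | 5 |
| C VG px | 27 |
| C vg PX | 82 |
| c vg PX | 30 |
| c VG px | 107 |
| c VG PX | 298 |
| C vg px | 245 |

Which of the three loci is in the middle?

The two rarest classes, C VG PX and c vg px, are the double crossovers. Comparing them with the parentals, only the c allele has switched, so c is the middle locus and the order is vg – c – px.

c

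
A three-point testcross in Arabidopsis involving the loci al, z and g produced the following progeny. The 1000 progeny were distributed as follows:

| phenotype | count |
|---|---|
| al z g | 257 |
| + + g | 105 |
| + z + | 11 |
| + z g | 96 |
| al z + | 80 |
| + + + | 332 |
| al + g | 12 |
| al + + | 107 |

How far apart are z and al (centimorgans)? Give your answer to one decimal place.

22.6 centimorgans

The two most frequent reciprocal classes, + + + and al z g, are the parental types, so the F1 was + + + / al z g.
The two rarest classes, + z + and al + g, are the double crossovers. Comparing them with the parentals, only the z allele has switched, so z is the middle locus and the order is g – z – al.
Crossovers in the z–al interval produce the single-crossover classes al + + and + z g (107 + 96 = 203) plus the double crossovers (23).
RF(z–al) = (203 + 23) / 1000 = 226/1000 = 0.2260 → 22.6 centimorgans.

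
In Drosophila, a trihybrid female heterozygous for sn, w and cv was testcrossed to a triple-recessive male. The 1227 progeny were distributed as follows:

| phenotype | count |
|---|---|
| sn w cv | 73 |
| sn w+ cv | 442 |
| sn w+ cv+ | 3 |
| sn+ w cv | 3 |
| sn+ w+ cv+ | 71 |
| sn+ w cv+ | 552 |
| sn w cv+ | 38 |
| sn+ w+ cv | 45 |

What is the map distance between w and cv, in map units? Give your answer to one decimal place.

The two most frequent reciprocal classes, sn+ w cv+ and sn w+ cv, are the parental types, so the F1 was sn+ w cv+ / sn w+ cv.
The two rarest classes, sn+ w cv and sn w+ cv+, are the double crossovers. Comparing them with the parentals, only the cv allele has switched, so cv is the middle locus and the order is w – cv – sn.
Crossovers in the w–cv interval produce the single-crossover classes sn+ w+ cv+ and sn w cv (71 + 73 = 144) plus the double crossovers (6).
RF(w–cv) = (144 + 6) / 1227 = 150/1227 = 0.1222 → 12.2 map units.

12.2 map units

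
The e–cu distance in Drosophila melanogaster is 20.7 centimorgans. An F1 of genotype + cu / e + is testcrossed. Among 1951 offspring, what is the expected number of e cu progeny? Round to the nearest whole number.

202

A map distance of 20.7 centimorgans corresponds to a recombination frequency of 0.207.
The F1 is + cu / e +, so e cu is a recombinant gamete class with expected frequency r/2 = 0.207/2 = 0.1035.
Expected number = 0.1035 × 1951 = 201.93 ≈ 202.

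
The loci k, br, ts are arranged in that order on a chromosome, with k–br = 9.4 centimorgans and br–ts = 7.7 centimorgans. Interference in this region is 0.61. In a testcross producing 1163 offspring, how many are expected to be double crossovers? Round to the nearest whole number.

3

Map distances give recombination frequencies of 0.094 and 0.077 for the two intervals.
With interference 0.61 (so coincidence = 0.39), expected double-crossover frequency = 0.094 × 0.077 × 0.39 = 0.00282.
Expected number = 0.00282 × 1163 = 3.28 ≈ 3.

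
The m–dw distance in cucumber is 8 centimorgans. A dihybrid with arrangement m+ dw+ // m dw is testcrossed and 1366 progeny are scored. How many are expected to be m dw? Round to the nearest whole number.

A map distance of 8 centimorgans corresponds to a recombination frequency of 0.080.
The F1 is m+ dw+ / m dw, so m dw is a parental gamete class with expected frequency (1 − r)/2 = 0.920/2 = 0.4600.
Expected number = 0.4600 × 1366 = 628.36 ≈ 628.

628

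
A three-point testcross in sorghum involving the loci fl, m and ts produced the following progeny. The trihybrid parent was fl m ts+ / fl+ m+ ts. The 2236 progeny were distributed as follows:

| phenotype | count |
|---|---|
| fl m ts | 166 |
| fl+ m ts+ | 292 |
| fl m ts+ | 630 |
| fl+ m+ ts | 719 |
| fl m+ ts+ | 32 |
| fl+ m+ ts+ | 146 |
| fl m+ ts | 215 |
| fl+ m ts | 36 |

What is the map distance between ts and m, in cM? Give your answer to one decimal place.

17.0 cM

The two rarest classes, fl m+ ts+ and fl+ m ts, are the double crossovers. Comparing them with the parentals, only the m allele has switched, so m is the middle locus and the order is ts – m – fl.
Crossovers in the ts–m interval produce the single-crossover classes fl m ts and fl+ m+ ts+ (166 + 146 = 312) plus the double crossovers (68).
RF(ts–m) = (312 + 68) / 2236 = 380/2236 = 0.1699 → 17.0 cM.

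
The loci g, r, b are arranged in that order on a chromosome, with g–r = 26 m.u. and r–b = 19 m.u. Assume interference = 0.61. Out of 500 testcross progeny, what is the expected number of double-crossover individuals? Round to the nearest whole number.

10

Map distances give recombination frequencies of 0.260 and 0.190 for the two intervals.
With interference 0.61 (so coincidence = 0.39), expected double-crossover frequency = 0.260 × 0.190 × 0.39 = 0.01927.
Expected number = 0.01927 × 500 = 9.63 ≈ 10.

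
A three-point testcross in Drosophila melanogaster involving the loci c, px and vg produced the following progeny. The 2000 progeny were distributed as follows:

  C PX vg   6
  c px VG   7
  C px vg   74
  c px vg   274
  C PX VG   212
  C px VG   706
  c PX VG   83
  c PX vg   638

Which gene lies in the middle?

The two most frequent reciprocal classes, c PX vg and C px VG, are the parental types, so the F1 was c PX vg / C px VG.
The two rarest classes, C PX vg and c px VG, are the double crossovers. Comparing them with the parentals, only the c allele has switched, so c is the middle locus and the order is px – c – vg.

c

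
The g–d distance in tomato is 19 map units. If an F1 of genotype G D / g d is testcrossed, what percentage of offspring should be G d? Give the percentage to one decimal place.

A map distance of 19 map units corresponds to a recombination frequency of 0.190.
The F1 is G D / g d, so G d is a recombinant gamete class with expected frequency r/2 = 0.190/2 = 0.0950.
That is 0.0950 = 9.5% of the progeny.

9.5%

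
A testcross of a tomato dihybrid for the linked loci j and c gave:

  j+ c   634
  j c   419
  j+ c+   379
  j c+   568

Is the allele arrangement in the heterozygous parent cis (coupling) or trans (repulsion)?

The two most frequent classes are j+ c (634) and j c+ (568); these are the parental (non-recombinant) types.
So the F1 carried j+ c on one chromosome and j c+ on the other — the recessive alleles are on opposite chromosomes (trans / repulsion).

trans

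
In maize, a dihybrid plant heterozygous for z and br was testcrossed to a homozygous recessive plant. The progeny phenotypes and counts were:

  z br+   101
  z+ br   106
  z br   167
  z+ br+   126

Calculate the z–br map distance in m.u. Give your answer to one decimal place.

41.4 m.u.

The two most frequent classes, z+ br+ (126) and z br (167), are the parental types, so the F1 was z+ br+ / z br.
The recombinant classes are z+ br and z br+: 106 + 101 = 207.
Recombination frequency = 207/500 = 0.4140 ≈ 41.4%, i.e. 41.4 m.u.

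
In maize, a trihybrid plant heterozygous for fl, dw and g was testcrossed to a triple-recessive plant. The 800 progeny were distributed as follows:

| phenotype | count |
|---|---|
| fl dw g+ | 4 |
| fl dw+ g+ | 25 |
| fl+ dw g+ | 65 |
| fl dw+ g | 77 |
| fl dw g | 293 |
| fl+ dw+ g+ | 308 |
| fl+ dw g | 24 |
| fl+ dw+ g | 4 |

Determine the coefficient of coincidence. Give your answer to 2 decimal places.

The two most frequent reciprocal classes, fl dw g and fl+ dw+ g+, are the parental types, so the F1 was fl dw g / fl+ dw+ g+.
The two rarest classes, fl dw g+ and fl+ dw+ g, are the double crossovers. Comparing them with the parentals, only the g allele has switched, so g is the middle locus and the order is dw – g – fl.
dw–g: (142 + 8)/800 = 0.1875; g–fl: (49 + 8)/800 = 0.0712.
Expected DCO frequency = 0.1875 × 0.0712 ≈ 0.01335; observed = 8/800 ≈ 0.01000.
Coefficient of coincidence = 0.01000/0.01335 ≈ 0.75.

0.75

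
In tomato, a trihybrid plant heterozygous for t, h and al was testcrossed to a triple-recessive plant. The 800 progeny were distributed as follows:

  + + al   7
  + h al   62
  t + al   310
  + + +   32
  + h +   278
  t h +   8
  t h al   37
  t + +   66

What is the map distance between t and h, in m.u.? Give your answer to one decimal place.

The two most frequent reciprocal classes, + h + and t + al, are the parental types, so the F1 was + h + / t + al.
The two rarest classes, t h + and + + al, are the double crossovers. Comparing them with the parentals, only the t allele has switched, so t is the middle locus and the order is al – t – h.
Crossovers in the t–h interval produce the single-crossover classes + + + and t h al (32 + 37 = 69) plus the double crossovers (15).
RF(t–h) = (69 + 15) / 800 = 84/800 = 0.1050 → 10.5 m.u.

10.5 m.u.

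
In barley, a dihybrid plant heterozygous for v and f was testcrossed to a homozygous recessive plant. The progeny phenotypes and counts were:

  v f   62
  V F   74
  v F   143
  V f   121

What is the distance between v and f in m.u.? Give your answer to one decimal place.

The two most frequent classes, V f (121) and v F (143), are the parental types, so the F1 was V f / v F.
The recombinant classes are V F and v f: 74 + 62 = 136.
Recombination frequency = 136/400 = 0.3400 ≈ 34.0%, i.e. 34.0 m.u.

34.0 m.u.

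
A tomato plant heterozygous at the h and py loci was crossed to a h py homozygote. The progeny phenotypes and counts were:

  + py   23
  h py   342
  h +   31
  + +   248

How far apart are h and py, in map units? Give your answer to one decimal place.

8.4 map units

The two most frequent classes, + + (248) and h py (342), are the parental types, so the F1 was + + / h py.
The recombinant classes are + py and h +: 23 + 31 = 54.
Recombination frequency = 54/644 = 0.0839 ≈ 8.4%, i.e. 8.4 map units.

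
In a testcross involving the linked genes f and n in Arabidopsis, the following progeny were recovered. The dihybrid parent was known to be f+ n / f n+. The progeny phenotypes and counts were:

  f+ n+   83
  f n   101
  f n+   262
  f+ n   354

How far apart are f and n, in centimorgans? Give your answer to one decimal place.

The recombinant classes are f+ n+ and f n: 83 + 101 = 184.
Recombination frequency = 184/800 = 0.2300 ≈ 23.0%, i.e. 23.0 centimorgans.

23.0 centimorgans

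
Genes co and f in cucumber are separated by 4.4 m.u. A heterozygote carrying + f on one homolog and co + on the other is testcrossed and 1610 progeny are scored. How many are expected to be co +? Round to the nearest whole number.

A map distance of 4.4 m.u. corresponds to a recombination frequency of 0.044.
The F1 is + f / co +, so co + is a parental gamete class with expected frequency (1 − r)/2 = 0.956/2 = 0.4780.
Expected number = 0.4780 × 1610 = 769.58 ≈ 770.

770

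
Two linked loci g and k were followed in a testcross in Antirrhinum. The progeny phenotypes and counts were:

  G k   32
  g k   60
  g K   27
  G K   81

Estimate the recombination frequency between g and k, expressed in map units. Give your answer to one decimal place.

The two most frequent classes, G K (81) and g k (60), are the parental types, so the F1 was G K / g k.
The recombinant classes are G k and g K: 32 + 27 = 59.
Recombination frequency = 59/200 = 0.2950 ≈ 29.5%, i.e. 29.5 map units.

29.5 map units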